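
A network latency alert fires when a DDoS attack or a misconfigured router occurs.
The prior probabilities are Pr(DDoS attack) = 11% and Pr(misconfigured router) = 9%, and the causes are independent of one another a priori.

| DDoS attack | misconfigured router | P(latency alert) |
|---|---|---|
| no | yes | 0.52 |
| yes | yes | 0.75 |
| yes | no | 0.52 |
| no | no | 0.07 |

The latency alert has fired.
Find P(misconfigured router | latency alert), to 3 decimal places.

P(latency alert) = 0.07×0.89×0.91 + 0.52×0.89×0.09 + 0.52×0.11×0.91 + 0.75×0.11×0.09 = 0.056693 + 0.041652 + 0.052052 + 0.007425 = 0.157822
The misconfigured router-present share is 0.041652 + 0.007425 = 0.049077.
Hence the posterior is 0.049077/0.157822 ≈ 0.311.

P(misconfigured router | latency alert) ≈ 0.311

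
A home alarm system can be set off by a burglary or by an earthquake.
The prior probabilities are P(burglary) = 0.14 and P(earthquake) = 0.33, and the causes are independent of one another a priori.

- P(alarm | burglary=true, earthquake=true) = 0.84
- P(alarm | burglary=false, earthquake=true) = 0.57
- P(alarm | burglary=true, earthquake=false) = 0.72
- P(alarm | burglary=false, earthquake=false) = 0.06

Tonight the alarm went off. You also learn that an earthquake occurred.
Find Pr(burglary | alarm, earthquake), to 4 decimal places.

Sum P(alarm|·) weighted by the priors over both values of burglary:
  P(alarm | earthquake) = 0.57*0.86 + 0.84*0.14
        = 0.490200 + 0.117600 = 0.607800
The terms with burglary present sum to 0.117600, so
  P(burglary | alarm, earthquake) = 0.117600 / 0.607800 ≈ 0.1935

Pr(burglary | alarm, earthquake) ≈ 0.1935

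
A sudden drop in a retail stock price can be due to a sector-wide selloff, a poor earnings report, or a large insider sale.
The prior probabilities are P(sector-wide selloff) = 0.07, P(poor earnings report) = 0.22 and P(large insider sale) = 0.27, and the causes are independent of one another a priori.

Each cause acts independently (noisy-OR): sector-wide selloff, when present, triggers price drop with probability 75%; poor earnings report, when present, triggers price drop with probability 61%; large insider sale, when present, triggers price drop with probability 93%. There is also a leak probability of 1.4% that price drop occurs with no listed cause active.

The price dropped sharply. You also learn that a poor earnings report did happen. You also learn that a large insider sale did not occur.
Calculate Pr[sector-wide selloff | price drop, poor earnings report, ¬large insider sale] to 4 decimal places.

Under noisy-OR, P(price drop | causes) = 1 − (1−0.014)·∏(1−qᵢ) over the active causes.
By total probability over both values of sector-wide selloff:
  P(price drop | poor earnings report, ¬large insider sale) = 0.61546·0.93 + 0.903865·0.07
        = 0.572378 + 0.063271 = 0.635649
Configurations with sector-wide selloff contribute 0.063271, so
  P(sector-wide selloff | price drop, poor earnings report, ¬large insider sale) = 0.063271 / 0.635649 ≈ 0.0995

Pr[sector-wide selloff | price drop, poor earnings report, ¬large insider sale] ≈ 0.0995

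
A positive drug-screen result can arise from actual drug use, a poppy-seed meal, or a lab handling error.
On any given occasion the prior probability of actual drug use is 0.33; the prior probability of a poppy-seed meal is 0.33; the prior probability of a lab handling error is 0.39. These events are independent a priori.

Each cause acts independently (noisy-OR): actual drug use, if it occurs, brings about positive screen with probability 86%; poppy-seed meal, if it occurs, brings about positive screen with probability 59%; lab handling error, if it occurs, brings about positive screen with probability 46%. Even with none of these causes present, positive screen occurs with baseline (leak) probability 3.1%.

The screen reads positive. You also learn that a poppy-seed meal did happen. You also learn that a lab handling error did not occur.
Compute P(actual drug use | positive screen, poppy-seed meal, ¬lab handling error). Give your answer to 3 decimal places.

P(actual drug use | positive screen, poppy-seed meal, ¬lab handling error) ≈ 0.436

Under noisy-OR, P(positive screen | causes) = 1 − (1−0.031)·∏(1−qᵢ) over the active causes.
Weight on actual drug use=true, given the evidence: 0.944379*0.33 = 0.311645
The normalizing constant is 0.60271*0.67 + 0.944379*0.33 = 0.715461
P(actual drug use | positive screen, poppy-seed meal, ¬lab handling error) = 0.311645/0.715461 ≈ 0.436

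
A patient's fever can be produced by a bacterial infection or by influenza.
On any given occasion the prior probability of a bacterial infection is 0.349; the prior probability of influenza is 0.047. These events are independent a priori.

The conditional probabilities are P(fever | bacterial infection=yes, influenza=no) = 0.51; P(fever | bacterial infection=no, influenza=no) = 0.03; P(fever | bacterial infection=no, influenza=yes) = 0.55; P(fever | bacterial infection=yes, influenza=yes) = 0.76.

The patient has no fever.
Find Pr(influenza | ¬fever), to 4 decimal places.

By total probability over the 4 (bacterial infection, influenza) configurations:
  P(¬fever) = 0.97·0.651·0.953 + 0.45·0.651·0.047 + 0.49·0.349·0.953 + 0.24·0.349·0.047
        = 0.601791 + 0.013769 + 0.162973 + 0.003937 = 0.782470
The terms with influenza present sum to 0.017706, so
  P(influenza | ¬fever) = 0.017706 / 0.782470 ≈ 0.0226

Pr(influenza | ¬fever) ≈ 0.0226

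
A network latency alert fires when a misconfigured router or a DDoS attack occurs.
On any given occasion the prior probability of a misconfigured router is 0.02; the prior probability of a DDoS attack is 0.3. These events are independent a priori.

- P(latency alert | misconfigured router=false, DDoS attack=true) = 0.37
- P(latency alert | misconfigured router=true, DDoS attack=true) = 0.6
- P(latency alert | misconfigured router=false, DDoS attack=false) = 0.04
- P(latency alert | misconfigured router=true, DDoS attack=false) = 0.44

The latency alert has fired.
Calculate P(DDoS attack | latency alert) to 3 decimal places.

Numerator (weight on configurations with DDoS attack): 0.108780 + 0.003600 = 0.112380
The normalizing constant is 0.04×0.98×0.7 + 0.37×0.98×0.3 + 0.44×0.02×0.7 + 0.6×0.02×0.3 = 0.145980
P(DDoS attack | latency alert) = 0.112380/0.145980 ≈ 0.770

P(DDoS attack | latency alert) ≈ 0.770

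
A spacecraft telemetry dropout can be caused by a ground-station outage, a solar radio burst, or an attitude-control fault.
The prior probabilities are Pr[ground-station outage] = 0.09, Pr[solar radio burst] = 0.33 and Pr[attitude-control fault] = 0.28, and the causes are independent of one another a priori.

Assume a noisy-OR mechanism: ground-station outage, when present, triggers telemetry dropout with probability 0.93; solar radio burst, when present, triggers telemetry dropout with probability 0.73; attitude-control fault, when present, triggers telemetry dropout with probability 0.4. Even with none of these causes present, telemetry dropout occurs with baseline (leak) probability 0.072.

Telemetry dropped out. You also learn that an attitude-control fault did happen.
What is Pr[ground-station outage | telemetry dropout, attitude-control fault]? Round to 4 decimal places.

Under noisy-OR, P(telemetry dropout | causes) = 1 − (1−0.072)·∏(1−qᵢ) over the active causes.
Enumerate the 4 (ground-station outage, solar radio burst) configurations and weight by the priors:
  P(telemetry dropout | attitude-control fault) = 0.4432×0.91×0.67 + 0.849664×0.91×0.33 + 0.961024×0.09×0.67 + 0.989476×0.09×0.33
        = 0.270219 + 0.255154 + 0.057950 + 0.029387 = 0.612710
Configurations with ground-station outage contribute 0.087337, so
  P(ground-station outage | telemetry dropout, attitude-control fault) = 0.087337 / 0.612710 ≈ 0.1425

Pr[ground-station outage | telemetry dropout, attitude-control fault] ≈ 0.1425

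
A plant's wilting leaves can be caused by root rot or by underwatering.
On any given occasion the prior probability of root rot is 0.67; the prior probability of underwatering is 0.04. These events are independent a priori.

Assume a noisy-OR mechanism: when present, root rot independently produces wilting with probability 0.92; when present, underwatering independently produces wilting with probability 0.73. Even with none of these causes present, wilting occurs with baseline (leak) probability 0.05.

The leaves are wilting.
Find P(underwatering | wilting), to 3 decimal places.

P(underwatering | wilting) ≈ 0.056

Under noisy-OR, P(wilting | causes) = 1 − (1−0.05)·∏(1−qᵢ) over the active causes.
P(wilting) = 0.05×0.33×0.96 + 0.7435×0.33×0.04 + 0.924×0.67×0.96 + 0.97948×0.67×0.04 = 0.015840 + 0.009814 + 0.594317 + 0.026250 = 0.646221
Of this, 0.036064 comes from 0.009814 + 0.026250 (the underwatering=true cases).
P(underwatering | wilting) = 0.036064 / 0.646221 ≈ 0.056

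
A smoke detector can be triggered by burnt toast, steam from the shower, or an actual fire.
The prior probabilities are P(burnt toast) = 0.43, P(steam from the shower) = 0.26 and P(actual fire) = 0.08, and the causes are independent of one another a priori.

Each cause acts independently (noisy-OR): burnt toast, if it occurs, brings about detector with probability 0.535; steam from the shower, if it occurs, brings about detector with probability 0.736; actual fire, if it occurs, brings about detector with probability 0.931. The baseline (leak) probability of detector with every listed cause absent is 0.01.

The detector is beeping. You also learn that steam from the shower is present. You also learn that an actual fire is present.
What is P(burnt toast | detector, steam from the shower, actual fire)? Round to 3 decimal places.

Under noisy-OR, P(detector | causes) = 1 − (1−0.01)·∏(1−qᵢ) over the active causes.
P(detector | steam from the shower, actual fire) = 0.981966*0.57 + 0.991614*0.43 = 0.559721 + 0.426394 = 0.986115
The burnt toast-present share is 0.991614*0.43 = 0.426394.
So P(burnt toast | detector, steam from the shower, actual fire) = 0.426394/0.986115 ≈ 0.432.

P(burnt toast | detector, steam from the shower, actual fire) ≈ 0.432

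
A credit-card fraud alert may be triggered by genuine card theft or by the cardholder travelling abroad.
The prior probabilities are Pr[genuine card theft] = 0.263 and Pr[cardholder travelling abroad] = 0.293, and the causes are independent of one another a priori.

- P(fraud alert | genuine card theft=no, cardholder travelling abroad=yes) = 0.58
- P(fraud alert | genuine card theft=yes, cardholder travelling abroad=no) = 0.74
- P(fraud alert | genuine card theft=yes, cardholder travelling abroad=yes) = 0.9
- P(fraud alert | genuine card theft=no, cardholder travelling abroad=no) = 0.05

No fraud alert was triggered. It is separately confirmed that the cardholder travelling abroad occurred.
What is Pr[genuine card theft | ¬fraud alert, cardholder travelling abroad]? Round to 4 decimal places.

Sum P(¬fraud alert|·) weighted by the priors over both values of genuine card theft:
  P(¬fraud alert | cardholder travelling abroad) = 0.42·0.737 + 0.1·0.263
        = 0.309540 + 0.026300 = 0.335840
The terms with genuine card theft present sum to 0.026300, so
  P(genuine card theft | ¬fraud alert, cardholder travelling abroad) = 0.026300 / 0.335840 ≈ 0.0783

Pr[genuine card theft | ¬fraud alert, cardholder travelling abroad] ≈ 0.0783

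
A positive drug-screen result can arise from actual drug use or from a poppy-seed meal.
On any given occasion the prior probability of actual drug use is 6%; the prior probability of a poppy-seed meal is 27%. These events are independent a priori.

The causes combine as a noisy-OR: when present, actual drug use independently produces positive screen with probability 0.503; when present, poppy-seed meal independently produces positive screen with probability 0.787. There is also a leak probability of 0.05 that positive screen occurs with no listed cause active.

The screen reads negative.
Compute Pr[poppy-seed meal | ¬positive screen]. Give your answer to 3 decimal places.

Under noisy-OR, P(positive screen | causes) = 1 − (1−0.05)·∏(1−qᵢ) over the active causes.
Weight on poppy-seed meal=true, given the evidence: 0.051356 + 0.001629 = 0.052985
Normalizer over all consistent configurations: 0.95*0.94*0.73 + 0.20235*0.94*0.27 + 0.47215*0.06*0.73 + 0.100568*0.06*0.27 = 0.725555
Posterior = 0.052985 / 0.725555 ≈ 0.073

Pr[poppy-seed meal | ¬positive screen] ≈ 0.073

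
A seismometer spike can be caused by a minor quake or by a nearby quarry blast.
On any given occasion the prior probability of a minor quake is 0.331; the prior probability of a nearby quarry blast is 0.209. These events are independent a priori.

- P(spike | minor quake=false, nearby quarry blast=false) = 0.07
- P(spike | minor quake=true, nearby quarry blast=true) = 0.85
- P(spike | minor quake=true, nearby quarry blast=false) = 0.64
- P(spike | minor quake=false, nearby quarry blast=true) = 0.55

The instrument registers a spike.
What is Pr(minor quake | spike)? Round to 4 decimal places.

P(spike) = 0.07·0.669·0.791 + 0.55·0.669·0.209 + 0.64·0.331·0.791 + 0.85·0.331·0.209 = 0.037043 + 0.076902 + 0.167565 + 0.058802 = 0.340312
The minor quake-present share is 0.167565 + 0.058802 = 0.226367.
So P(minor quake | spike) = 0.226367/0.340312 ≈ 0.6652.

Pr(minor quake | spike) ≈ 0.6652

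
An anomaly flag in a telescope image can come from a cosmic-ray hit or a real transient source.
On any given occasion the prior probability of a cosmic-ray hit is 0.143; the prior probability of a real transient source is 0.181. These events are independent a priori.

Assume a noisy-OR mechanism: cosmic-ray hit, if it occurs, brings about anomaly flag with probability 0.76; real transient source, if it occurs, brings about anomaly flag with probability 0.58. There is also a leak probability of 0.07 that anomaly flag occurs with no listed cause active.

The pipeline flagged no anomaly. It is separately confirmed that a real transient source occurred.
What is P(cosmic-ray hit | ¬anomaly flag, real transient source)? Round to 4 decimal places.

Under noisy-OR, P(anomaly flag | causes) = 1 − (1−0.07)·∏(1−qᵢ) over the active causes.
Weight on cosmic-ray hit=true, given the evidence: 0.093744·0.143 = 0.013405
The normalizing constant is 0.3906·0.857 + 0.093744·0.143 = 0.348149
P(cosmic-ray hit | ¬anomaly flag, real transient source) = 0.013405/0.348149 ≈ 0.0385

P(cosmic-ray hit | ¬anomaly flag, real transient source) ≈ 0.0385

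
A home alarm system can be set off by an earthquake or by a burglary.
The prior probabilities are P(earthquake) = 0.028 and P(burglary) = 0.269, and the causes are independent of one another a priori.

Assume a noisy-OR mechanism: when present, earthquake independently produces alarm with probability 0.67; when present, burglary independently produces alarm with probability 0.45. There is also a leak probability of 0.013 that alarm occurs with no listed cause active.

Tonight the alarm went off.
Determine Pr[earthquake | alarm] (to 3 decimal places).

Pr[earthquake | alarm] ≈ 0.134

Under noisy-OR, P(alarm | causes) = 1 − (1−0.013)·∏(1−qᵢ) over the active causes.
P(alarm) = 0.013·0.972·0.731 + 0.45715·0.972·0.269 + 0.67429·0.028·0.731 + 0.82086·0.028·0.269 = 0.009237 + 0.119530 + 0.013801 + 0.006183 = 0.148751
Of this, 0.019984 comes from 0.013801 + 0.006183 (the earthquake=true cases).
So P(earthquake | alarm) = 0.019984/0.148751 ≈ 0.134.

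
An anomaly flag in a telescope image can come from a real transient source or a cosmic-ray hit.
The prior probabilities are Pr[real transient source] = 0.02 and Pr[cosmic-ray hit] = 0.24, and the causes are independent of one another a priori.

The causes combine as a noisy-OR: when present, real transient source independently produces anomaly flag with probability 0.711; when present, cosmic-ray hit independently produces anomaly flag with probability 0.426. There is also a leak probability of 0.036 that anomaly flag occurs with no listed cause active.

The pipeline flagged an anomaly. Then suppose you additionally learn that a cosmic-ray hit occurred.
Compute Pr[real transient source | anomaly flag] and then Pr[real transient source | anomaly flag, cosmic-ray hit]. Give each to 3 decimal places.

Under noisy-OR, P(anomaly flag | causes) = 1 − (1−0.036)·∏(1−qᵢ) over the active causes.
P(anomaly flag) = 0.036×0.98×0.76 + 0.446664×0.98×0.24 + 0.721404×0.02×0.76 + 0.840086×0.02×0.24 = 0.026813 + 0.105055 + 0.010965 + 0.004032 = 0.146865
The real transient source-present share is 0.010965 + 0.004032 = 0.014997.
Hence the posterior is 0.014997/0.146865 ≈ 0.102.

With the extra evidence:
P(anomaly flag | cosmic-ray hit) = 0.446664×0.98 + 0.840086×0.02 = 0.437731 + 0.016802 = 0.454533
Restricting to configurations with real transient source present: 0.840086×0.02 = 0.016802.
So P(real transient source | anomaly flag, cosmic-ray hit) = 0.016802/0.454533 ≈ 0.037.

Pr[real transient source | anomaly flag] ≈ 0.102; Pr[real transient source | anomaly flag, cosmic-ray hit] ≈ 0.037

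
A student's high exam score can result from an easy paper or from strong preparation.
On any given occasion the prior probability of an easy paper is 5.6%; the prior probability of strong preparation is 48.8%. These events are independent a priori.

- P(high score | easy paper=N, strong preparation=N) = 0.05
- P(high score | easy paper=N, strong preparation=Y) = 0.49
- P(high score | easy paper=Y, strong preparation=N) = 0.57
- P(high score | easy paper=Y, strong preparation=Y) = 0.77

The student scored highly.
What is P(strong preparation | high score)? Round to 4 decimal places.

P(strong preparation | high score) ≈ 0.8590

For the numerator, keep only strong preparation=true terms: 0.225729 + 0.021043 = 0.246772
Normalizer over all consistent configurations: 0.05×0.944×0.512 + 0.49×0.944×0.488 + 0.57×0.056×0.512 + 0.77×0.056×0.488 = 0.287281
P(strong preparation | high score) = 0.246772/0.287281 ≈ 0.8590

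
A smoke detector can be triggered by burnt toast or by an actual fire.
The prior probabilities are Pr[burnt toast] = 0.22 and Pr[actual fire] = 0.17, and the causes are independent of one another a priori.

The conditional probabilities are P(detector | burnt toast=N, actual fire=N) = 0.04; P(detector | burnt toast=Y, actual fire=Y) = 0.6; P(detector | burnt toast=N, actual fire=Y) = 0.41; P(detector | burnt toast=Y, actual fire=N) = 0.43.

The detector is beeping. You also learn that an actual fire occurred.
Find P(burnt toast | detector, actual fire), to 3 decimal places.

P(burnt toast | detector, actual fire) ≈ 0.292

Enumerate both values of burnt toast and weight by the priors:
  P(detector | actual fire) = 0.41*0.78 + 0.6*0.22
        = 0.319800 + 0.132000 = 0.451800
The terms with burnt toast present sum to 0.132000, so
  P(burnt toast | detector, actual fire) = 0.132000 / 0.451800 ≈ 0.292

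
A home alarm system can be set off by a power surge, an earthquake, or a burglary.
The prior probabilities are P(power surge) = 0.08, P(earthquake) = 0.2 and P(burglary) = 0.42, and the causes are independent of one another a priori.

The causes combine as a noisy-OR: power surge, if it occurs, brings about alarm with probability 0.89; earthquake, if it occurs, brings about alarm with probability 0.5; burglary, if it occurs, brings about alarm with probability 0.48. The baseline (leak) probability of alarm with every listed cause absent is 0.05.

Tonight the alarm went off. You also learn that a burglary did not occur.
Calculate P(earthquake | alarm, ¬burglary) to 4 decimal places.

P(earthquake | alarm, ¬burglary) ≈ 0.5429

Under noisy-OR, P(alarm | causes) = 1 − (1−0.05)·∏(1−qᵢ) over the active causes.
For the numerator, keep only earthquake=true terms: 0.096600 + 0.015164 = 0.111764
The normalizing constant is 0.05×0.92×0.8 + 0.525×0.92×0.2 + 0.8955×0.08×0.8 + 0.94775×0.08×0.2 = 0.205876
P(earthquake | alarm, ¬burglary) = 0.111764/0.205876 ≈ 0.5429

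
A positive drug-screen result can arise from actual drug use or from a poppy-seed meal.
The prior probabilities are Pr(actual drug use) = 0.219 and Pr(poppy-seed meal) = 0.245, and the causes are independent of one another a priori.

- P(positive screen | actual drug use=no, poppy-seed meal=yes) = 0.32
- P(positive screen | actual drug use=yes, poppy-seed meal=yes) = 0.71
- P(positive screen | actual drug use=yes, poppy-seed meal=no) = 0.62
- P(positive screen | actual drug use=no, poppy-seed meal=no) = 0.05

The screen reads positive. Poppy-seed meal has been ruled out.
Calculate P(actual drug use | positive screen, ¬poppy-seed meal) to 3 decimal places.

Numerator (weight on configurations with actual drug use): 0.62*0.219 = 0.135780
Normalizer over all consistent configurations: 0.05*0.781 + 0.62*0.219 = 0.174830
P(actual drug use | positive screen, ¬poppy-seed meal) = 0.135780/0.174830 ≈ 0.777

P(actual drug use | positive screen, ¬poppy-seed meal) ≈ 0.777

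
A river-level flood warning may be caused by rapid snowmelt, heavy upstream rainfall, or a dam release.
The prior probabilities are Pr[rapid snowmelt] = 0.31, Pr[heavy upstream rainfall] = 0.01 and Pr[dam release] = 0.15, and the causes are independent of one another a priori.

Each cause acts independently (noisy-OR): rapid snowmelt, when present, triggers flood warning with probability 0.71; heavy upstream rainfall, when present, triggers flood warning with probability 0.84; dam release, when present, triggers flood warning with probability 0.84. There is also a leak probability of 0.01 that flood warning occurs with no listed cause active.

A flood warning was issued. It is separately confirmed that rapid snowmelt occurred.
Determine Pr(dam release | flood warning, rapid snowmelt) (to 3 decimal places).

Pr(dam release | flood warning, rapid snowmelt) ≈ 0.191

Under noisy-OR, P(flood warning | causes) = 1 − (1−0.01)·∏(1−qᵢ) over the active causes.
For the numerator, keep only dam release=true terms: 0.141679 + 0.001489 = 0.143168
The normalizing constant is 0.7129×0.99×0.85 + 0.954064×0.99×0.15 + 0.954064×0.01×0.85 + 0.99265×0.01×0.15 = 0.751183
Posterior = 0.143168 / 0.751183 ≈ 0.191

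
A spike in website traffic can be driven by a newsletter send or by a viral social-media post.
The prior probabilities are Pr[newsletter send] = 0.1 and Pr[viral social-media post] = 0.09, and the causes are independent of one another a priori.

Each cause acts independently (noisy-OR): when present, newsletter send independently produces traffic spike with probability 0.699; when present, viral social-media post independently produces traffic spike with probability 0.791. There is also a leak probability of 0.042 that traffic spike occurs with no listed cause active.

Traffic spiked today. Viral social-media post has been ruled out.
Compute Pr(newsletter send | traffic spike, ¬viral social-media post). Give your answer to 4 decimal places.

Pr(newsletter send | traffic spike, ¬viral social-media post) ≈ 0.6531

Under noisy-OR, P(traffic spike | causes) = 1 − (1−0.042)·∏(1−qᵢ) over the active causes.
P(traffic spike | ¬viral social-media post) = 0.042·0.9 + 0.711642·0.1 = 0.037800 + 0.071164 = 0.108964
Restricting to configurations with newsletter send present: 0.711642·0.1 = 0.071164.
So P(newsletter send | traffic spike, ¬viral social-media post) = 0.071164/0.108964 ≈ 0.6531.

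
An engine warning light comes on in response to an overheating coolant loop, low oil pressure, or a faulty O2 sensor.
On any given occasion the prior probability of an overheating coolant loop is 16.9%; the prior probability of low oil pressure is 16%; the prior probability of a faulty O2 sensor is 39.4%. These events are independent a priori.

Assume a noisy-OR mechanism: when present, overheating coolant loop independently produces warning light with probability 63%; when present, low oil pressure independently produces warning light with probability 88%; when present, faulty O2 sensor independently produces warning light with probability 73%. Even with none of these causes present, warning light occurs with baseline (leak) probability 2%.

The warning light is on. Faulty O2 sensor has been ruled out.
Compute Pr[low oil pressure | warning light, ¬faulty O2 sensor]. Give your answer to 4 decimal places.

Under noisy-OR, P(warning light | causes) = 1 − (1−0.02)·∏(1−qᵢ) over the active causes.
By total probability over the 4 (overheating coolant loop, low oil pressure) configurations:
  P(warning light | ¬faulty O2 sensor) = 0.02*0.831*0.84 + 0.8824*0.831*0.16 + 0.6374*0.169*0.84 + 0.956488*0.169*0.16
        = 0.013961 + 0.117324 + 0.090485 + 0.025863 = 0.247633
The terms with low oil pressure present sum to 0.143187, so
  P(low oil pressure | warning light, ¬faulty O2 sensor) = 0.143187 / 0.247633 ≈ 0.5782

Pr[low oil pressure | warning light, ¬faulty O2 sensor] ≈ 0.5782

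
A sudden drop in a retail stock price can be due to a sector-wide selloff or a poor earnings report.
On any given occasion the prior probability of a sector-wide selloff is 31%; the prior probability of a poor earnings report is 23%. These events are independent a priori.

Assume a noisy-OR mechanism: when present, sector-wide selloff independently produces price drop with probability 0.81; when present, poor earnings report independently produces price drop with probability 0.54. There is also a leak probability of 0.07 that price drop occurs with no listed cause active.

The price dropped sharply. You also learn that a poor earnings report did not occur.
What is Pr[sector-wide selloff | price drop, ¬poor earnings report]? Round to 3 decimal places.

Under noisy-OR, P(price drop | causes) = 1 − (1−0.07)·∏(1−qᵢ) over the active causes.
Numerator (weight on configurations with sector-wide selloff): 0.8233*0.31 = 0.255223
Normalizer over all consistent configurations: 0.07*0.69 + 0.8233*0.31 = 0.303523
P(sector-wide selloff | price drop, ¬poor earnings report) = 0.255223/0.303523 ≈ 0.841

Pr[sector-wide selloff | price drop, ¬poor earnings report] ≈ 0.841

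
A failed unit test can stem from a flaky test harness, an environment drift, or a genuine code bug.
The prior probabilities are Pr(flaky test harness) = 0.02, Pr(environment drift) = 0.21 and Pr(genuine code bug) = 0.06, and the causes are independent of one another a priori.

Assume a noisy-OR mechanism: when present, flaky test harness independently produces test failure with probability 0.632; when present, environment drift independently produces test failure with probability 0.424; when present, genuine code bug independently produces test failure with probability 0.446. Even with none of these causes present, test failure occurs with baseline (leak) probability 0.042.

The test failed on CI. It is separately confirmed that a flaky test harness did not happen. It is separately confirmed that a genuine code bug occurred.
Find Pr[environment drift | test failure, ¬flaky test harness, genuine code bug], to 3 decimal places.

Under noisy-OR, P(test failure | causes) = 1 − (1−0.042)·∏(1−qᵢ) over the active causes.
Enumerate both values of environment drift and weight by the priors:
  P(test failure | ¬flaky test harness, genuine code bug) = 0.469268*0.79 + 0.694298*0.21
        = 0.370722 + 0.145803 = 0.516525
The terms with environment drift present sum to 0.145803, so
  P(environment drift | test failure, ¬flaky test harness, genuine code bug) = 0.145803 / 0.516525 ≈ 0.282

Pr[environment drift | test failure, ¬flaky test harness, genuine code bug] ≈ 0.282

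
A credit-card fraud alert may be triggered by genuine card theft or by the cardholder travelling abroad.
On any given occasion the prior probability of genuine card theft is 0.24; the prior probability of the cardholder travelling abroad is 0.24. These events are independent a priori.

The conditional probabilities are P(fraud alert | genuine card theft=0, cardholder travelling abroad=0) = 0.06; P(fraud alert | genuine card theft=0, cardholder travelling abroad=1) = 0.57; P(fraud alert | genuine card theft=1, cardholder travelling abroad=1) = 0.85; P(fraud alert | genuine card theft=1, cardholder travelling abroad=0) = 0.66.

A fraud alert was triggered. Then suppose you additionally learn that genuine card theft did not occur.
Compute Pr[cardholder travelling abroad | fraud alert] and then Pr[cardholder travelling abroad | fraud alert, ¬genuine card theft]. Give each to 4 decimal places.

Pr[cardholder travelling abroad | fraud alert] ≈ 0.4966; Pr[cardholder travelling abroad | fraud alert, ¬genuine card theft] ≈ 0.7500

Numerator (weight on configurations with cardholder travelling abroad): 0.103968 + 0.048960 = 0.152928
The normalizing constant is 0.06×0.76×0.76 + 0.57×0.76×0.24 + 0.66×0.24×0.76 + 0.85×0.24×0.24 = 0.307968
P(cardholder travelling abroad | fraud alert) = 0.152928/0.307968 ≈ 0.4966

With the extra evidence:
Enumerate both values of cardholder travelling abroad and weight by the priors:
  P(fraud alert | ¬genuine card theft) = 0.06*0.76 + 0.57*0.24
        = 0.045600 + 0.136800 = 0.182400
Keeping only the cardholder travelling abroad-present terms gives 0.136800, so
  P(cardholder travelling abroad | fraud alert, ¬genuine card theft) = 0.136800 / 0.182400 ≈ 0.7500
With genuine card theft excluded, cardholder travelling abroad must carry more of the explanatory weight for the fraud alert.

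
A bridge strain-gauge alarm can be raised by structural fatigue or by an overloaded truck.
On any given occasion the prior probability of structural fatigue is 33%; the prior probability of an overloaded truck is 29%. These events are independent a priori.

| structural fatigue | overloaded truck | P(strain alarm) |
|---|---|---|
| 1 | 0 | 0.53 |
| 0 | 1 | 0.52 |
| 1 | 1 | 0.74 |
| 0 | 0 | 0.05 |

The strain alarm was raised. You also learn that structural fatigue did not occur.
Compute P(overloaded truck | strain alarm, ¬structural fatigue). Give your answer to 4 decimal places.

Enumerate both values of overloaded truck and weight by the priors:
  P(strain alarm | ¬structural fatigue) = 0.05·0.71 + 0.52·0.29
        = 0.035500 + 0.150800 = 0.186300
The terms with overloaded truck present sum to 0.150800, so
  P(overloaded truck | strain alarm, ¬structural fatigue) = 0.150800 / 0.186300 ≈ 0.8094

P(overloaded truck | strain alarm, ¬structural fatigue) ≈ 0.8094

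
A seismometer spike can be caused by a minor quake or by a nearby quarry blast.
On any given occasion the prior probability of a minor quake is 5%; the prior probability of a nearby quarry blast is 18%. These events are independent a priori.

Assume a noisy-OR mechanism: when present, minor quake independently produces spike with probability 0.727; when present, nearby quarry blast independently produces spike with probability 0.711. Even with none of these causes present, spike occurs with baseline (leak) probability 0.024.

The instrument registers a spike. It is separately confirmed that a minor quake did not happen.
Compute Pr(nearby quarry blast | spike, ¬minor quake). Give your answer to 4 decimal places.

Pr(nearby quarry blast | spike, ¬minor quake) ≈ 0.8678

Under noisy-OR, P(spike | causes) = 1 − (1−0.024)·∏(1−qᵢ) over the active causes.
P(spike | ¬minor quake) = 0.024·0.82 + 0.717936·0.18 = 0.019680 + 0.129228 = 0.148908
The nearby quarry blast-present share is 0.717936·0.18 = 0.129228.
P(nearby quarry blast | spike, ¬minor quake) = 0.129228 / 0.148908 ≈ 0.8678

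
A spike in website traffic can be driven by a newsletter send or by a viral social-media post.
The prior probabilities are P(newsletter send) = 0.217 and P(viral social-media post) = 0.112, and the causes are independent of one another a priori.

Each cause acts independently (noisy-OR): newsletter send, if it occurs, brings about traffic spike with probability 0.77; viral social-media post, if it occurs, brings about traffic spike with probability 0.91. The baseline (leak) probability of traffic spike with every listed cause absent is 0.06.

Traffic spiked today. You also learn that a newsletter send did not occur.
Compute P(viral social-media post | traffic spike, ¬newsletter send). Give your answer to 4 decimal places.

P(viral social-media post | traffic spike, ¬newsletter send) ≈ 0.6580

Under noisy-OR, P(traffic spike | causes) = 1 − (1−0.06)·∏(1−qᵢ) over the active causes.
P(traffic spike | ¬newsletter send) = 0.06*0.888 + 0.9154*0.112 = 0.053280 + 0.102525 = 0.155805
Restricting to configurations with viral social-media post present: 0.9154*0.112 = 0.102525.
So P(viral social-media post | traffic spike, ¬newsletter send) = 0.102525/0.155805 ≈ 0.6580.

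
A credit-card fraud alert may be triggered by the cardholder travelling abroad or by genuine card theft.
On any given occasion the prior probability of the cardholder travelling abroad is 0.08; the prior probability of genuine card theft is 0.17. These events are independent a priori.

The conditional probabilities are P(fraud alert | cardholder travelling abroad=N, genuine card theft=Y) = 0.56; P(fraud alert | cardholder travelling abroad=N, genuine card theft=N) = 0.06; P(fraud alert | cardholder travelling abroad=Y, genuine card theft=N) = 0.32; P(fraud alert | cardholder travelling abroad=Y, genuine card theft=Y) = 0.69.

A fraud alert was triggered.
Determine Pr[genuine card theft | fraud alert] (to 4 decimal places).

P(fraud alert) = 0.06·0.92·0.83 + 0.56·0.92·0.17 + 0.32·0.08·0.83 + 0.69·0.08·0.17 = 0.045816 + 0.087584 + 0.021248 + 0.009384 = 0.164032
The genuine card theft-present share is 0.087584 + 0.009384 = 0.096968.
So P(genuine card theft | fraud alert) = 0.096968/0.164032 ≈ 0.5912.

Pr[genuine card theft | fraud alert] ≈ 0.5912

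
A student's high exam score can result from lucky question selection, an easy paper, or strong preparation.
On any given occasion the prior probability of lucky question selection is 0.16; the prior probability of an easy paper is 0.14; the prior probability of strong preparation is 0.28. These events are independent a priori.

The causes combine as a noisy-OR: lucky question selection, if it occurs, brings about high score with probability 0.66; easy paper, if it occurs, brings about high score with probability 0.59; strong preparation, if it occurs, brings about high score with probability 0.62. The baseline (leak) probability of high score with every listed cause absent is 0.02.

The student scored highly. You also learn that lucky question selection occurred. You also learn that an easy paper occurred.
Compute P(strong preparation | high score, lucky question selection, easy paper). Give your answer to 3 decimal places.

P(strong preparation | high score, lucky question selection, easy paper) ≈ 0.299

Under noisy-OR, P(high score | causes) = 1 − (1−0.02)·∏(1−qᵢ) over the active causes.
By total probability over both values of strong preparation:
  P(high score | lucky question selection, easy paper) = 0.863388·0.72 + 0.948087·0.28
        = 0.621639 + 0.265464 = 0.887103
Configurations with strong preparation contribute 0.265464, so
  P(strong preparation | high score, lucky question selection, easy paper) = 0.265464 / 0.887103 ≈ 0.299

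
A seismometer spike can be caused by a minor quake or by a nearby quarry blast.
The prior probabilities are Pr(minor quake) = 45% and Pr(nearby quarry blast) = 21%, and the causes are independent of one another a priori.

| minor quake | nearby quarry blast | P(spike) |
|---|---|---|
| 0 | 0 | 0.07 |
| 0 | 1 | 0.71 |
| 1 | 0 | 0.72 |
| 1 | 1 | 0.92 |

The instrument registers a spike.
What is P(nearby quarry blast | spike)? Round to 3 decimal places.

P(nearby quarry blast | spike) ≈ 0.371

For the numerator, keep only nearby quarry blast=true terms: 0.082005 + 0.086940 = 0.168945
Denominator P(spike): 0.07·0.55·0.79 + 0.71·0.55·0.21 + 0.72·0.45·0.79 + 0.92·0.45·0.21 = 0.455320
P(nearby quarry blast | spike) = 0.168945/0.455320 ≈ 0.371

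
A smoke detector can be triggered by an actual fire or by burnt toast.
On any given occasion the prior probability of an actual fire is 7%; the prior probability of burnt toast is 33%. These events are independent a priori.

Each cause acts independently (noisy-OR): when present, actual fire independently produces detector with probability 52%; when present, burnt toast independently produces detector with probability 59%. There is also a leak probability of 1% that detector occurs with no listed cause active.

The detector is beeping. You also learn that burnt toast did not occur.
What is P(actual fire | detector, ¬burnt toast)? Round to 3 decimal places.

Under noisy-OR, P(detector | causes) = 1 − (1−0.01)·∏(1−qᵢ) over the active causes.
Enumerate both values of actual fire and weight by the priors:
  P(detector | ¬burnt toast) = 0.01·0.93 + 0.5248·0.07
        = 0.009300 + 0.036736 = 0.046036
The terms with actual fire present sum to 0.036736, so
  P(actual fire | detector, ¬burnt toast) = 0.036736 / 0.046036 ≈ 0.798

P(actual fire | detector, ¬burnt toast) ≈ 0.798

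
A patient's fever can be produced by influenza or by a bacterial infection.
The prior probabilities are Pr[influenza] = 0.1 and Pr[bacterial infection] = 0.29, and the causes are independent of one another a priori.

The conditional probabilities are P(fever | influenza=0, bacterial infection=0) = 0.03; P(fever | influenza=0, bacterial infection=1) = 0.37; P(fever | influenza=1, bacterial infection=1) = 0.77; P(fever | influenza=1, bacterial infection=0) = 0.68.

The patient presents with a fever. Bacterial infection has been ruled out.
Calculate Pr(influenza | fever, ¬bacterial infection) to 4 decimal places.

P(fever | ¬bacterial infection) = 0.03×0.9 + 0.68×0.1 = 0.027000 + 0.068000 = 0.095000
The influenza-present share is 0.68×0.1 = 0.068000.
P(influenza | fever, ¬bacterial infection) = 0.068000 / 0.095000 ≈ 0.7158

Pr(influenza | fever, ¬bacterial infection) ≈ 0.7158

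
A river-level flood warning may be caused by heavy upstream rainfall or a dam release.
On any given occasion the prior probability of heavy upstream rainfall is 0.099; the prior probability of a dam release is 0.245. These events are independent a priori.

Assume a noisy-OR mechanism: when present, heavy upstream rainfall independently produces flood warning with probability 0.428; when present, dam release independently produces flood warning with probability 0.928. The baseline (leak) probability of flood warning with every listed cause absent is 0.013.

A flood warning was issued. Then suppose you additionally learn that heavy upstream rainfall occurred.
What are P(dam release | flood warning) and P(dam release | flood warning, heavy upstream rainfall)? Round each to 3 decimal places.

Under noisy-OR, P(flood warning | causes) = 1 − (1−0.013)·∏(1−qᵢ) over the active causes.
For the numerator, keep only dam release=true terms: 0.205058 + 0.023269 = 0.228327
Normalizer over all consistent configurations: 0.013×0.901×0.755 + 0.928936×0.901×0.245 + 0.435436×0.099×0.755 + 0.959351×0.099×0.245 = 0.269717
Posterior = 0.228327 / 0.269717 ≈ 0.847

With the extra evidence:
By total probability over both values of dam release:
  P(flood warning | heavy upstream rainfall) = 0.435436×0.755 + 0.959351×0.245
        = 0.328754 + 0.235041 = 0.563795
Keeping only the dam release-present terms gives 0.235041, so
  P(dam release | flood warning, heavy upstream rainfall) = 0.235041 / 0.563795 ≈ 0.417
— heavy upstream rainfall explains away the evidence for dam release.

P(dam release | flood warning) ≈ 0.847; P(dam release | flood warning, heavy upstream rainfall) ≈ 0.417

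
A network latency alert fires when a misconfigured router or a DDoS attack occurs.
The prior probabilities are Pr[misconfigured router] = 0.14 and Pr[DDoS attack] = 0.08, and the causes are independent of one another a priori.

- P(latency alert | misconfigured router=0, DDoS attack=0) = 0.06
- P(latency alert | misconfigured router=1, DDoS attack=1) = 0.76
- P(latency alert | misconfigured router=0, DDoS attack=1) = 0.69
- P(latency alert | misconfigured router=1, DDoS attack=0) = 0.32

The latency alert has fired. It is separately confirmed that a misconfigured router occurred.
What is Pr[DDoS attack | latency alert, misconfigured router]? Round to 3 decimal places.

By total probability over both values of DDoS attack:
  P(latency alert | misconfigured router) = 0.32*0.92 + 0.76*0.08
        = 0.294400 + 0.060800 = 0.355200
Configurations with DDoS attack contribute 0.060800, so
  P(DDoS attack | latency alert, misconfigured router) = 0.060800 / 0.355200 ≈ 0.171

Pr[DDoS attack | latency alert, misconfigured router] ≈ 0.171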